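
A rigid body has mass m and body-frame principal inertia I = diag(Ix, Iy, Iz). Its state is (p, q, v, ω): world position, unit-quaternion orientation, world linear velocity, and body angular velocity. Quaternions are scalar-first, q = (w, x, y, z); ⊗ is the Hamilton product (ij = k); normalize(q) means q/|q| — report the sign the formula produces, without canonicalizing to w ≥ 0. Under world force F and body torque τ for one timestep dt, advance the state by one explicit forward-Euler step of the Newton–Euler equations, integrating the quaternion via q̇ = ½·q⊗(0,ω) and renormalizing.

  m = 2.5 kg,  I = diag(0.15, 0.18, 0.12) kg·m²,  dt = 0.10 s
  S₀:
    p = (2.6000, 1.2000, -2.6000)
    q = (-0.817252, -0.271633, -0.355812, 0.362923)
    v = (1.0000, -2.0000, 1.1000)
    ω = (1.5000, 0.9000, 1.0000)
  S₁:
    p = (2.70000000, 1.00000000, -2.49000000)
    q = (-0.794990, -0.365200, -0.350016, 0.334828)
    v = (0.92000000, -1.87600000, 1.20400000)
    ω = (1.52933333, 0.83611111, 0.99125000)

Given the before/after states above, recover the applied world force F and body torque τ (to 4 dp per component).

F = (-2.0000, 3.1000, 2.6000)
τ = (-0.0100, -0.0700, 0.0300)

Δv = v₁−v₀ = (-0.08000000, 0.12400000, 0.10400000)
m·(v₁−v₀)/dt = (-2.0000, 3.1000, 2.6000)
rate change Δω = (0.02933333, -0.06388889, -0.00875000)
ω₀×(Iω₀) = (-0.0540, 0.0450, 0.0405)
I·α + gyro = (-0.0100, -0.0700, 0.0300)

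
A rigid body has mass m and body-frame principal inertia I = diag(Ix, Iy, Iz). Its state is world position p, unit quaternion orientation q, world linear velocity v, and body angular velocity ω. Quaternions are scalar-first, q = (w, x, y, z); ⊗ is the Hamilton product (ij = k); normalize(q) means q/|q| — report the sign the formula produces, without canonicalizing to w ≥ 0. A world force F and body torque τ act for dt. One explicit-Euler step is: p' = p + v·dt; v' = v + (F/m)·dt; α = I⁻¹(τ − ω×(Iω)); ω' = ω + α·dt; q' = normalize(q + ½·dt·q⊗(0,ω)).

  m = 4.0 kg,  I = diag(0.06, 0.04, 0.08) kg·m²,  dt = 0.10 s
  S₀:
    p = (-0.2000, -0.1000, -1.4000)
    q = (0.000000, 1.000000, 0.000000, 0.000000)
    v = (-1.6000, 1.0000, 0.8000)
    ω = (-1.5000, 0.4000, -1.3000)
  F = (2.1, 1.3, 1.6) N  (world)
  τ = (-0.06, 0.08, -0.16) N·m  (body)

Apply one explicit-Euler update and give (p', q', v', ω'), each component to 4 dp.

ω×(Iω) gyroscopic = (-0.0208, -0.0390, 0.0120)
α = I⁻¹(τ − ω×Iω) = (-0.6533, 2.9750, -2.1500)
ω' = ω + α·dt = (-1.5653, 0.6975, -1.5150)
2q̇ = q⊗(0,ω) = (1.5000000, 0.0000000, 1.3000000, 0.4000000)
q + ½dt·q⊗(0,ω), renormalized = (0.0746, 0.9949, 0.0647, 0.0199)
p' = p + v·dt = (-0.3600, 0.0000, -1.3200)
v' = v + a·dt = (-1.5475, 1.0325, 0.8400)

p' = (-0.3600, 0.0000, -1.3200)
q' = (0.0746, 0.9949, 0.0647, 0.0199)
v' = (-1.5475, 1.0325, 0.8400)
ω' = (-1.5653, 0.6975, -1.5150)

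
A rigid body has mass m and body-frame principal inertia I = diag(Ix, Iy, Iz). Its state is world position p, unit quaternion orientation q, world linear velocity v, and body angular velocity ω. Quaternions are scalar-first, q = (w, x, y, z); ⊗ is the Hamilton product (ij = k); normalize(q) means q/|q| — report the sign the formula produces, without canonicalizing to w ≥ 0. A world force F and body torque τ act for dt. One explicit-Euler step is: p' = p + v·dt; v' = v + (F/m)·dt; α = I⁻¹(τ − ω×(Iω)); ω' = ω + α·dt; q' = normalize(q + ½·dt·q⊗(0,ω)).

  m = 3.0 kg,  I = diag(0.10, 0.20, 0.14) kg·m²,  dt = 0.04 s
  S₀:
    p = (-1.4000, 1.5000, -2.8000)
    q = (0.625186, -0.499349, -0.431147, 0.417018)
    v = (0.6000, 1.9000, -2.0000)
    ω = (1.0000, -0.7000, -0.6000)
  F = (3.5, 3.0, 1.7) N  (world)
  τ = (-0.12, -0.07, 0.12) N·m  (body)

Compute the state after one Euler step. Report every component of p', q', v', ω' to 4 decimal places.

p' = (-1.3760, 1.5760, -2.8800)
q' = (0.6339, -0.4757, -0.4374, 0.4250)
v' = (0.6467, 1.9400, -1.9773)
ω' = (0.9621, -0.7188, -0.5457)

α = I⁻¹(τ − ω×Iω) = (-0.9480, -0.4700, 1.3571)
new body rate ω' = (0.9621, -0.7188, -0.5457)
2q̇ = q⊗(0,ω) = (0.4477569, 1.1757868, -0.3202216, 0.4055797)
updated quaternion q' = (0.6339, -0.4757, -0.4374, 0.4250)
p' = p + v·dt = (-1.3760, 1.5760, -2.8800)
v' = v + a·dt = (0.6467, 1.9400, -1.9773)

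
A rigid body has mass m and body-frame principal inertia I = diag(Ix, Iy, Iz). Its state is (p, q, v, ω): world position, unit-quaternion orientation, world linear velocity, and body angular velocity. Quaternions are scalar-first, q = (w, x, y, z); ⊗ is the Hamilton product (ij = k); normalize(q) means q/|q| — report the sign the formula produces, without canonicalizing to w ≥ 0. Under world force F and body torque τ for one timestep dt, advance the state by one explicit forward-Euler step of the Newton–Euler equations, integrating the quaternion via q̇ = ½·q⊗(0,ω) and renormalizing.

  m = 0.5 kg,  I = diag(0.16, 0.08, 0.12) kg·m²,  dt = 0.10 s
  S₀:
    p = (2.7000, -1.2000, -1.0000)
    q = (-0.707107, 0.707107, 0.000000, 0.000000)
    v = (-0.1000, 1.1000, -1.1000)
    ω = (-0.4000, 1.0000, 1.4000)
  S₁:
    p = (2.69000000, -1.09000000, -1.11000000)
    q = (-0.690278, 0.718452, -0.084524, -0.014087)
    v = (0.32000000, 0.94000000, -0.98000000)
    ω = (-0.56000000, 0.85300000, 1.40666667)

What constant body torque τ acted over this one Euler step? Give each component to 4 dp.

Δω = ω₁−ω₀ = (-0.16000000, -0.14700000, 0.00666667)
I·α + gyro = (-0.2000, -0.1400, 0.0400)

τ = (-0.2000, -0.1400, 0.0400)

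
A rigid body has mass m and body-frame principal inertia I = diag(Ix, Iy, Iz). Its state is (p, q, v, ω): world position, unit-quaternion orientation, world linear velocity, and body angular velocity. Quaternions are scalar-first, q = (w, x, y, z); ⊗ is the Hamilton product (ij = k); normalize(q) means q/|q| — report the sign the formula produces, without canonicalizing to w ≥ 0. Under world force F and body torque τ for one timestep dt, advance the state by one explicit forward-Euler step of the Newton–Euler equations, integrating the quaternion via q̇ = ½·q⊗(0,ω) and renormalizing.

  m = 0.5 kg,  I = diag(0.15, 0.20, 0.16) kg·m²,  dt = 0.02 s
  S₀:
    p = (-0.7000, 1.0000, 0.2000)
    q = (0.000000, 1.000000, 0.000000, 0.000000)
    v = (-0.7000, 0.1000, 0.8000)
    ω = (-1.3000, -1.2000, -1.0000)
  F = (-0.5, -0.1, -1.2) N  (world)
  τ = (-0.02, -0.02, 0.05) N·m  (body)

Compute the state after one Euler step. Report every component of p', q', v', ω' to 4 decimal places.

p' = (-0.7140, 1.0020, 0.2160)
q' = (0.0130, 0.9998, 0.0100, -0.0120)
v' = (-0.7200, 0.0960, 0.7520)
ω' = (-1.2963, -1.2007, -1.0035)

a = (-1.0000, -0.2000, -2.4000)
new position p' = (-0.7140, 1.0020, 0.2160)
new velocity v' = (-0.7200, 0.0960, 0.7520)
precession coupling ω×(Iω) = (-0.0480, -0.0130, 0.0780)
(τ − ω×Iω)/I = (0.1867, -0.0350, -0.1750)
new body rate ω' = (-1.2963, -1.2007, -1.0035)
2q̇ = q⊗(0,ω) = (1.3000000, 0.0000000, 1.0000000, -1.2000000)
q + ½dt·q⊗(0,ω), renormalized = (0.0130, 0.9998, 0.0100, -0.0120)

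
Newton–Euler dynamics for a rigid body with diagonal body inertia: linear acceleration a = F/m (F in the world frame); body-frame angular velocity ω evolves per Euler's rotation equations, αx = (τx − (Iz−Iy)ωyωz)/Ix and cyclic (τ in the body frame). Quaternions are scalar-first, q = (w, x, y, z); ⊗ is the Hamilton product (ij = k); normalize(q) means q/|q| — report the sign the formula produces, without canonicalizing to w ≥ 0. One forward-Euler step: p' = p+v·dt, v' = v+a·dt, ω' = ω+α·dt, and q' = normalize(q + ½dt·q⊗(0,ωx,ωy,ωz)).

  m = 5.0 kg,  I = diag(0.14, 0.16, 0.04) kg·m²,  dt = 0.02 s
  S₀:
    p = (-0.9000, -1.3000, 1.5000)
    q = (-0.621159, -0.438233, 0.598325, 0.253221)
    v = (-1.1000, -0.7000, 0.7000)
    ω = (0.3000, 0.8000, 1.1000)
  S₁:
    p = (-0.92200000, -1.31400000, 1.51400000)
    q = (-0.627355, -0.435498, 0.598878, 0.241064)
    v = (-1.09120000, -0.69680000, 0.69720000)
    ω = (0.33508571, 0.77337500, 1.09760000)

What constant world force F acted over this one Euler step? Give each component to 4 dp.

v₁ − v₀ = (0.00880000, 0.00320000, -0.00280000)
applied force F = (2.2000, 0.8000, -0.7000)

F = (2.2000, 0.8000, -0.7000)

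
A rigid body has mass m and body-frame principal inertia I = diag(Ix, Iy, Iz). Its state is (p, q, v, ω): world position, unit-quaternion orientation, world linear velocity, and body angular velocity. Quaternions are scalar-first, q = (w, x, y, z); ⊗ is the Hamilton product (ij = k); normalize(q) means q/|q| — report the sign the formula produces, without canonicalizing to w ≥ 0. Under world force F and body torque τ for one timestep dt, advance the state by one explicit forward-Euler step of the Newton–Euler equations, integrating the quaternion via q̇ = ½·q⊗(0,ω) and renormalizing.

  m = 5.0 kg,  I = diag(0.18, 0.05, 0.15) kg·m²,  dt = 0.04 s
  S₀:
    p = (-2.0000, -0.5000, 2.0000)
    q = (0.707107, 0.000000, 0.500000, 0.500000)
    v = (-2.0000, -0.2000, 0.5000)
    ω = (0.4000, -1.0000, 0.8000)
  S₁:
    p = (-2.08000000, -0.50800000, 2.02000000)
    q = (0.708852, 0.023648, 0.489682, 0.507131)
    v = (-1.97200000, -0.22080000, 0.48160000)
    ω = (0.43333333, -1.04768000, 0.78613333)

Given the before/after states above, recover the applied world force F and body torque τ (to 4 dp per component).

v₁ − v₀ = (0.02800000, -0.02080000, -0.01840000)
F = m·Δv/dt = (3.5000, -2.6000, -2.3000)
rate change Δω = (0.03333333, -0.04768000, -0.01386667)
gyro term ω₀×Iω₀ = (-0.0800, 0.0096, 0.0520)
applied torque τ = (0.0700, -0.0500, 0.0000)

F = (3.5000, -2.6000, -2.3000)
τ = (0.0700, -0.0500, 0.0000)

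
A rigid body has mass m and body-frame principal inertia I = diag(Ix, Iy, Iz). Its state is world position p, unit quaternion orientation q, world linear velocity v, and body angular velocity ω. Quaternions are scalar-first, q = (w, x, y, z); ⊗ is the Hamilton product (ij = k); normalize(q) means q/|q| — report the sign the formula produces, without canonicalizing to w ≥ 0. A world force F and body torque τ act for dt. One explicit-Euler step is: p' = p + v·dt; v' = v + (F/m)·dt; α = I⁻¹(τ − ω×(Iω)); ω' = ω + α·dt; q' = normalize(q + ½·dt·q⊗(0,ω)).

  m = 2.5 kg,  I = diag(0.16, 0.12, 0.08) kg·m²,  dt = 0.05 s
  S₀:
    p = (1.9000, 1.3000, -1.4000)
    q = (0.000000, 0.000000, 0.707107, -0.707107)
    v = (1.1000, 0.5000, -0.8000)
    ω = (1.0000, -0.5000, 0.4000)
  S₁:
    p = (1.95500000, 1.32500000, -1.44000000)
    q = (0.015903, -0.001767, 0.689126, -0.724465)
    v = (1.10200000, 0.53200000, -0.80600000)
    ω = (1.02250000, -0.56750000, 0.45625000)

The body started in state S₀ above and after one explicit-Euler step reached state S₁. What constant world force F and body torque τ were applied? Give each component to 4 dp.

Δω = ω₁−ω₀ = (0.02250000, -0.06750000, 0.05625000)
ω₀×(Iω₀) = (0.0080, 0.0320, 0.0200)
applied torque τ = (0.0800, -0.1300, 0.1100)
v₁ − v₀ = (0.00200000, 0.03200000, -0.00600000)
F = m·Δv/dt = (0.1000, 1.6000, -0.3000)

F = (0.1000, 1.6000, -0.3000)
τ = (0.0800, -0.1300, 0.1100)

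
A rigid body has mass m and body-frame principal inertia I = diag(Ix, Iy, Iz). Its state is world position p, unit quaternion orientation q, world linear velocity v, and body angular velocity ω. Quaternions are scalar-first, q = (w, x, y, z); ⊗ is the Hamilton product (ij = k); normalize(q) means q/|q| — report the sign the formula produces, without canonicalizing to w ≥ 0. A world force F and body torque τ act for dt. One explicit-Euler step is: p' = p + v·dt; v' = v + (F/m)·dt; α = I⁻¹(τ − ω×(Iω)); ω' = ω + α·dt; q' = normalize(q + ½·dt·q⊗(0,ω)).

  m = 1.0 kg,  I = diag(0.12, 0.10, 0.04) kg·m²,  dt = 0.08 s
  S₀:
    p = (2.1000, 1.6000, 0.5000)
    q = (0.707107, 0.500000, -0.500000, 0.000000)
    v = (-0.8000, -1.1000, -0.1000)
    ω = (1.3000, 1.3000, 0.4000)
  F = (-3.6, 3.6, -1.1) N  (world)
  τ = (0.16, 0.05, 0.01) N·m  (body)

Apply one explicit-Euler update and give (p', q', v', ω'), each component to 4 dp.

linear accel F/m = (-3.6000, 3.6000, -1.1000)
new position p' = (2.0360, 1.5120, 0.4920)
new velocity v' = (-1.0880, -0.8120, -0.1880)
α = I⁻¹(τ − ω×Iω) = (1.5933, 0.0840, 1.0950)
ω + α·dt = (1.4275, 1.3067, 0.4876)
q⊗(0,ω) = (0.0000000, 0.7192391, 0.7192391, 1.5828428)
updated quaternion q' = (0.7051, 0.5273, -0.4699, 0.0631)

p' = (2.0360, 1.5120, 0.4920)
q' = (0.7051, 0.5273, -0.4699, 0.0631)
v' = (-1.0880, -0.8120, -0.1880)
ω' = (1.4275, 1.3067, 0.4876)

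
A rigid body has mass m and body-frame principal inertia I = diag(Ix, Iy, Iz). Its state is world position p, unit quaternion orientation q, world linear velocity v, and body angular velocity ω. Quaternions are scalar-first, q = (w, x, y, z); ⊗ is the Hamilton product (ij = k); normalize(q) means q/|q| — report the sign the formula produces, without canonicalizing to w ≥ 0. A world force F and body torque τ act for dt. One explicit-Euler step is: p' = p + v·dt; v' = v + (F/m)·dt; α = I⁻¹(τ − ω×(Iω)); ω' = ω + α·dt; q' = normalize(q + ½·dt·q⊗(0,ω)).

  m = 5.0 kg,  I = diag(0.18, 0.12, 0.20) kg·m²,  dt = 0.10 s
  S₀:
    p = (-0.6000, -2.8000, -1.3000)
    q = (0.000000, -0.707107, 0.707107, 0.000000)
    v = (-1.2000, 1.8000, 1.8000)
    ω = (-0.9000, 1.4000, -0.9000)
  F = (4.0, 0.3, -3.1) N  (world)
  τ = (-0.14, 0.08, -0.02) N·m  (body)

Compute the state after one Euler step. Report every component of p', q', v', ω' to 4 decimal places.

precession coupling ω×(Iω) = (-0.1008, -0.0162, 0.0756)
α = I⁻¹(τ − ω×Iω) = (-0.2178, 0.8017, -0.4780)
ω + α·dt = (-0.9218, 1.4802, -0.9478)
2q̇ = q⊗(0,ω) = (-1.6263461, -0.6363963, -0.6363963, -0.3535535)
q' = normalize(q + ½dt·q⊗(0,ω)) = (-0.0810, -0.7356, 0.6723, -0.0176)
a = F/m = (0.8000, 0.0600, -0.6200)
p + v·dt = (-0.7200, -2.6200, -1.1200)
new velocity v' = (-1.1200, 1.8060, 1.7380)

p' = (-0.7200, -2.6200, -1.1200)
q' = (-0.0810, -0.7356, 0.6723, -0.0176)
v' = (-1.1200, 1.8060, 1.7380)
ω' = (-0.9218, 1.4802, -0.9478)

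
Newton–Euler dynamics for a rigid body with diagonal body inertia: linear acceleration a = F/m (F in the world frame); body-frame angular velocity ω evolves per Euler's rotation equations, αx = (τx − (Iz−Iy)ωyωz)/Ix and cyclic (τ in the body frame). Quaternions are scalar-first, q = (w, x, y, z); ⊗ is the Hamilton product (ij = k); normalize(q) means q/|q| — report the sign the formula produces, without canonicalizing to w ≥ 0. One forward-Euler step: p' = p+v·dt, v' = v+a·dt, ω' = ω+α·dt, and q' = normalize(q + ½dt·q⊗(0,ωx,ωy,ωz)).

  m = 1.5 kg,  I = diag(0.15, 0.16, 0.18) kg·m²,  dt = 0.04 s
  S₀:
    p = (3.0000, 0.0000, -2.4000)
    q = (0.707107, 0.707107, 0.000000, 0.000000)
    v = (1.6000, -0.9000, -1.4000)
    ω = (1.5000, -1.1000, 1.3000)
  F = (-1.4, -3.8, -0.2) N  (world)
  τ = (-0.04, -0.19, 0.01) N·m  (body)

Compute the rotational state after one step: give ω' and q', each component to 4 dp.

ω' = (1.4970, -1.1329, 1.3059)
q' = (0.6852, 0.7276, -0.0339, 0.0028)

ω×(Iω) gyroscopic = (-0.0286, -0.0585, -0.0165)
α = I⁻¹(τ − ω×Iω) = (-0.0760, -0.8219, 0.1472)
ω + α·dt = (1.4970, -1.1329, 1.3059)
2q̇ = q⊗(0,ω) = (-1.0606605, 1.0606605, -1.6970568, 0.1414214)
updated quaternion q' = (0.6852, 0.7276, -0.0339, 0.0028)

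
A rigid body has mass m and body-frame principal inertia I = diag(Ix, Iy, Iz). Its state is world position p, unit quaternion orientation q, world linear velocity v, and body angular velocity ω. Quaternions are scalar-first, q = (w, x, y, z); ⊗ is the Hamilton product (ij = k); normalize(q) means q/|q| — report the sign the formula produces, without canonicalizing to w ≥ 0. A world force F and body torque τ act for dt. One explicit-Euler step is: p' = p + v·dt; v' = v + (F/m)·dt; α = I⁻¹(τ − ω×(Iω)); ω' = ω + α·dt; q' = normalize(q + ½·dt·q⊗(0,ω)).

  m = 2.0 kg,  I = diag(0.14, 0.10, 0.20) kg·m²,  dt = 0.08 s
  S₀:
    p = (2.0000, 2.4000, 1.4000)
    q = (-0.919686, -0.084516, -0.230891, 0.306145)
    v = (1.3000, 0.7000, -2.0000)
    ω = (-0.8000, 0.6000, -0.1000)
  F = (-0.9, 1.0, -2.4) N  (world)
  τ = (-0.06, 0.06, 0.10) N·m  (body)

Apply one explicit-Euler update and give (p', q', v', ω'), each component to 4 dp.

a = (-0.4500, 0.5000, -1.2000)
p + v·dt = (2.1040, 2.4560, 1.2400)
v + (F/m)dt = (1.2640, 0.7400, -2.0960)
precession coupling ω×(Iω) = (-0.0060, -0.0048, 0.0192)
(τ − ω×Iω)/I = (-0.3857, 0.6480, 0.4040)
ω + α·dt = (-0.8309, 0.6518, -0.0677)
2q̇ = q⊗(0,ω) = (0.1015363, 0.5751509, -0.8051792, -0.1434538)
q' = normalize(q + ½dt·q⊗(0,ω)) = (-0.9149, -0.0615, -0.2629, 0.3002)

p' = (2.1040, 2.4560, 1.2400)
q' = (-0.9149, -0.0615, -0.2629, 0.3002)
v' = (1.2640, 0.7400, -2.0960)
ω' = (-0.8309, 0.6518, -0.0677)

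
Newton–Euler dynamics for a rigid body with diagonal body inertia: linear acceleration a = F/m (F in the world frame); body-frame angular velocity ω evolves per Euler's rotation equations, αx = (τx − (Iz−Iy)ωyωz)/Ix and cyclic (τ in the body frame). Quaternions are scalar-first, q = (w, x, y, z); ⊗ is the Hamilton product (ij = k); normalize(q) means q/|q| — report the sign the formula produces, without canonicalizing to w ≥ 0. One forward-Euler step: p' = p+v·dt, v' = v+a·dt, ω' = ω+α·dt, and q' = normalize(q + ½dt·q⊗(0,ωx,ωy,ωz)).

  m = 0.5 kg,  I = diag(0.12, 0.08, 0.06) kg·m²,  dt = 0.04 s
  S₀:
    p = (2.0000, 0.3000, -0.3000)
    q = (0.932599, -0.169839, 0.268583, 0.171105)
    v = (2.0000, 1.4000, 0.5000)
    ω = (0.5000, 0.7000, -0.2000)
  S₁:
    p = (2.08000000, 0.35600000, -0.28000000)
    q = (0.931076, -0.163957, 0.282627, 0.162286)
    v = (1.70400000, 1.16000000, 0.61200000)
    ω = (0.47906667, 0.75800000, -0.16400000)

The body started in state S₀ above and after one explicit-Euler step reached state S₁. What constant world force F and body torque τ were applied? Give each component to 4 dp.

F = (-3.7000, -3.0000, 1.4000)
τ = (-0.0600, 0.1100, 0.0400)

velocity change Δv = (-0.29600000, -0.24000000, 0.11200000)
applied force F = (-3.7000, -3.0000, 1.4000)
Δω = ω₁−ω₀ = (-0.02093333, 0.05800000, 0.03600000)
precession coupling = (0.0028, -0.0060, -0.0140)
applied torque τ = (-0.0600, 0.1100, 0.0400)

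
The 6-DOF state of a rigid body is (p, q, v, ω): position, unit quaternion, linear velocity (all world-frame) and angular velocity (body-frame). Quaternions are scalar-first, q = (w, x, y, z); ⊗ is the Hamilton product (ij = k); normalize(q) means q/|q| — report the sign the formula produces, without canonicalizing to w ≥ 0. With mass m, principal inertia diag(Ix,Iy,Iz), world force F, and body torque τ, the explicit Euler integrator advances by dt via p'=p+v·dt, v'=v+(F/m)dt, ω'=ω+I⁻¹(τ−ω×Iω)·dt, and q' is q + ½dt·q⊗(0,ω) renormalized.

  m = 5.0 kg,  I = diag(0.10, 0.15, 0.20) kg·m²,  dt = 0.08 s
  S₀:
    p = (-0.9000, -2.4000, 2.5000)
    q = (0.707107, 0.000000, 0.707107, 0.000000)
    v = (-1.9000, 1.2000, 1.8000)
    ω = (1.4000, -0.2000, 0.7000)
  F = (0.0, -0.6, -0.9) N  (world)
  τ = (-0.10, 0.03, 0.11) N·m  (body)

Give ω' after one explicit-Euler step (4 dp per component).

α = I⁻¹(τ − ω×Iω) = (-0.9300, 0.8533, 0.6200)
ω' = ω + α·dt = (1.3256, -0.1317, 0.7496)

ω' = (1.3256, -0.1317, 0.7496)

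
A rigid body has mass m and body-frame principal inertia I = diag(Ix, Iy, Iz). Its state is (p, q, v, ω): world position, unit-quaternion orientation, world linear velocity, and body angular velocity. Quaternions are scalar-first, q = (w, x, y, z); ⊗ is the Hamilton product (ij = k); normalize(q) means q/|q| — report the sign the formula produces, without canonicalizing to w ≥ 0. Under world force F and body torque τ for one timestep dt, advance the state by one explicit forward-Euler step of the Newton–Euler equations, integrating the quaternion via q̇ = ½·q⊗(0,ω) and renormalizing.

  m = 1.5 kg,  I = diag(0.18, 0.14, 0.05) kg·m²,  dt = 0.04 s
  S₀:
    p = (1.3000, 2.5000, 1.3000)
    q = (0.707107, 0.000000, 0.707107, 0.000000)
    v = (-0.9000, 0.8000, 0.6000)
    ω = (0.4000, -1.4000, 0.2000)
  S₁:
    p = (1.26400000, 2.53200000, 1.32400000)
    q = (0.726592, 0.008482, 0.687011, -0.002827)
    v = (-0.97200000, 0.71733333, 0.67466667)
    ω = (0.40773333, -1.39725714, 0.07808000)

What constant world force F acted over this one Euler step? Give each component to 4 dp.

Δv = v₁−v₀ = (-0.07200000, -0.08266667, 0.07466667)
m·(v₁−v₀)/dt = (-2.7000, -3.1000, 2.8000)

F = (-2.7000, -3.1000, 2.8000)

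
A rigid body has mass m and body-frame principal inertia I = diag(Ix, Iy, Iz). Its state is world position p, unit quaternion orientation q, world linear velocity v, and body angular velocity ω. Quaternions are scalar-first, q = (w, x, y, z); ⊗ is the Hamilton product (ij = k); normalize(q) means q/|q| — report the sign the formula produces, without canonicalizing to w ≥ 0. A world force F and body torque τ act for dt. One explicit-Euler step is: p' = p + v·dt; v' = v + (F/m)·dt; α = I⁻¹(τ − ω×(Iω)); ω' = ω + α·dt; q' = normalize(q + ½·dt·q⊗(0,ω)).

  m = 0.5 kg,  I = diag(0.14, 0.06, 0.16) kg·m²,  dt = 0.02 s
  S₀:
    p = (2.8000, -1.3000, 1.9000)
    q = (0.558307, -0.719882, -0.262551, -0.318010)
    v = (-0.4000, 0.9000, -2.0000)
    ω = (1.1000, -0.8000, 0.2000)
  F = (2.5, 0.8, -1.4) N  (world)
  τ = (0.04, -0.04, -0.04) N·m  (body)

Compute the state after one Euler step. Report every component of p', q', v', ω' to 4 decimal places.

p' = (2.7920, -1.2820, 1.8600)
q' = (0.5647, -0.7167, -0.2691, -0.3082)
v' = (-0.3000, 0.9320, -2.0560)
ω' = (1.1080, -0.8119, 0.1862)

precession coupling ω×(Iω) = (-0.0160, -0.0044, 0.0704)
α = I⁻¹(τ − ω×Iω) = (0.4000, -0.5933, -0.6900)
new body rate ω' = (1.1080, -0.8119, 0.1862)
Hamilton product q⊗(0,ω) = (0.6454314, 0.3072195, -0.6524802, 0.9763731)
q' = normalize(q + ½dt·q⊗(0,ω)) = (0.5647, -0.7167, -0.2691, -0.3082)
a = F/m = (5.0000, 1.6000, -2.8000)
p' = p + v·dt = (2.7920, -1.2820, 1.8600)
new velocity v' = (-0.3000, 0.9320, -2.0560)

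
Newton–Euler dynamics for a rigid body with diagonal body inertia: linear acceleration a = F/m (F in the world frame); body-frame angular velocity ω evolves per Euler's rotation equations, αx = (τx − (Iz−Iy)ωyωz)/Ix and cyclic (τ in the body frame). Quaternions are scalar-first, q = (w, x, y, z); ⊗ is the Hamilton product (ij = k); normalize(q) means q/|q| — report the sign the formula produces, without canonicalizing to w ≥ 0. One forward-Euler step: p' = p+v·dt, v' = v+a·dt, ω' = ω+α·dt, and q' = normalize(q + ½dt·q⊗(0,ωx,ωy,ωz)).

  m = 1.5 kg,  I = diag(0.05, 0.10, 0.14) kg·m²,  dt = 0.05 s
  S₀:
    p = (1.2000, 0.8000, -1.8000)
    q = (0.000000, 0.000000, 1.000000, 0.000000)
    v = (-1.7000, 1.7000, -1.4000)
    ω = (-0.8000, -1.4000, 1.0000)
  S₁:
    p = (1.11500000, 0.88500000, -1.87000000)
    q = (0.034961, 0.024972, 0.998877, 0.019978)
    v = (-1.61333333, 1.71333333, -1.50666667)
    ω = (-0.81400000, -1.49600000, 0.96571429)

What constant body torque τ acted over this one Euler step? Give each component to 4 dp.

τ = (-0.0700, -0.1200, -0.0400)

ω₁ − ω₀ = (-0.01400000, -0.09600000, -0.03428571)
gyro term ω₀×Iω₀ = (-0.0560, 0.0720, 0.0560)
τ = I·(Δω/dt) + ω₀×(Iω₀) = (-0.0700, -0.1200, -0.0400)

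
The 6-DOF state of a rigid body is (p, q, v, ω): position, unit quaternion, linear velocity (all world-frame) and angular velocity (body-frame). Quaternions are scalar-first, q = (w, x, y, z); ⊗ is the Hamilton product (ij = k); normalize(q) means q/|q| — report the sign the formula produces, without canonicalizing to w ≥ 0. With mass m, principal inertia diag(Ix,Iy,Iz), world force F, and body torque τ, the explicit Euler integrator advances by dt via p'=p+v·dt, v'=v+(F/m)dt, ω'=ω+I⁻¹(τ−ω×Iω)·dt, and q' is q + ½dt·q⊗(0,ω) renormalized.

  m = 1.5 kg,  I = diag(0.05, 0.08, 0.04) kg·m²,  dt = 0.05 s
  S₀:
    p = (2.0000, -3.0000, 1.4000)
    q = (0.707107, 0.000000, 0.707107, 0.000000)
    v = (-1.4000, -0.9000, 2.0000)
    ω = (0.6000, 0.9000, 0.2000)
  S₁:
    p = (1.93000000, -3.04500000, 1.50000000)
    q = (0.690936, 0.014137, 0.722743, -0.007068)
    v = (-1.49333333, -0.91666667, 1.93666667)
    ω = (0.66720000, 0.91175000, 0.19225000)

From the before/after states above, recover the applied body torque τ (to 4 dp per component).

rate change Δω = (0.06720000, 0.01175000, -0.00775000)
gyro term ω₀×Iω₀ = (-0.0072, 0.0012, 0.0162)
applied torque τ = (0.0600, 0.0200, 0.0100)

τ = (0.0600, 0.0200, 0.0100)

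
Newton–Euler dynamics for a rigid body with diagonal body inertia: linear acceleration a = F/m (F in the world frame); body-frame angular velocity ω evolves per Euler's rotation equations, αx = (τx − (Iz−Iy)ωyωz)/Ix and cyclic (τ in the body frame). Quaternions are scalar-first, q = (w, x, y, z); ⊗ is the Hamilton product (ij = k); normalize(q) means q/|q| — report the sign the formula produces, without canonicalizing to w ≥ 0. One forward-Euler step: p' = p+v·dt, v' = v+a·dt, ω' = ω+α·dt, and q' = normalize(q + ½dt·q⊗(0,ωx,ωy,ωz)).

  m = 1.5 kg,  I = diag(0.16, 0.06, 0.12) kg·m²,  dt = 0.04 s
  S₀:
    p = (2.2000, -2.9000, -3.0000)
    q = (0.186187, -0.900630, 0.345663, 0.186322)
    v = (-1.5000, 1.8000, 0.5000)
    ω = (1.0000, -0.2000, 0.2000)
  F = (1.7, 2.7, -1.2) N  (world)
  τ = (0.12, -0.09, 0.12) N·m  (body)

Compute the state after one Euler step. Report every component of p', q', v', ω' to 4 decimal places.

(τ − ω×Iω)/I = (0.7650, -1.6333, 0.8333)
ω' = ω + α·dt = (1.0306, -0.2653, 0.2333)
Hamilton product q⊗(0,ω) = (0.9324982, 0.2925840, 0.3292106, -0.1282996)
q + ½dt·q⊗(0,ω), renormalized = (0.2048, -0.8946, 0.3522, 0.1837)
a = F/m = (1.1333, 1.8000, -0.8000)
new position p' = (2.1400, -2.8280, -2.9800)
v' = v + a·dt = (-1.4547, 1.8720, 0.4680)

p' = (2.1400, -2.8280, -2.9800)
q' = (0.2048, -0.8946, 0.3522, 0.1837)
v' = (-1.4547, 1.8720, 0.4680)
ω' = (1.0306, -0.2653, 0.2333)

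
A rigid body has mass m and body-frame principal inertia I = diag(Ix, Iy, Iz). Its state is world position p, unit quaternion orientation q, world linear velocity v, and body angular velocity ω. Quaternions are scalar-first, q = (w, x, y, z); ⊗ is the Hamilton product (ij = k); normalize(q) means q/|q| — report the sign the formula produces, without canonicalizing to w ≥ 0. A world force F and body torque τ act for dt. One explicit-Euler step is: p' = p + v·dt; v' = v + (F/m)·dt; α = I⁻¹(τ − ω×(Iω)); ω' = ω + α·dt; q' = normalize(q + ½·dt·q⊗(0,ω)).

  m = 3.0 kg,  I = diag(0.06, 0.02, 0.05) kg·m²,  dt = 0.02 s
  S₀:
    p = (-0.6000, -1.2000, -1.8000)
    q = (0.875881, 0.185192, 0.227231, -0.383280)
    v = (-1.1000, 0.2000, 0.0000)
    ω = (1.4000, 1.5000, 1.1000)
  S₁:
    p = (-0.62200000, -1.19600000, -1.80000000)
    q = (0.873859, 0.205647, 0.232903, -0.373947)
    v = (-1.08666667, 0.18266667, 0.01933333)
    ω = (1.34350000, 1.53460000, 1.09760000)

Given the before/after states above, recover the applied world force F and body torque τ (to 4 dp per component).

rate change Δω = (-0.05650000, 0.03460000, -0.00240000)
ω₀×(Iω₀) = (0.0495, 0.0154, -0.0840)
τ = I·(Δω/dt) + ω₀×(Iω₀) = (-0.1200, 0.0500, -0.0900)
velocity change Δv = (0.01333333, -0.01733333, 0.01933333)
m·(v₁−v₀)/dt = (2.0000, -2.6000, 2.9000)

F = (2.0000, -2.6000, 2.9000)
τ = (-0.1200, 0.0500, -0.0900)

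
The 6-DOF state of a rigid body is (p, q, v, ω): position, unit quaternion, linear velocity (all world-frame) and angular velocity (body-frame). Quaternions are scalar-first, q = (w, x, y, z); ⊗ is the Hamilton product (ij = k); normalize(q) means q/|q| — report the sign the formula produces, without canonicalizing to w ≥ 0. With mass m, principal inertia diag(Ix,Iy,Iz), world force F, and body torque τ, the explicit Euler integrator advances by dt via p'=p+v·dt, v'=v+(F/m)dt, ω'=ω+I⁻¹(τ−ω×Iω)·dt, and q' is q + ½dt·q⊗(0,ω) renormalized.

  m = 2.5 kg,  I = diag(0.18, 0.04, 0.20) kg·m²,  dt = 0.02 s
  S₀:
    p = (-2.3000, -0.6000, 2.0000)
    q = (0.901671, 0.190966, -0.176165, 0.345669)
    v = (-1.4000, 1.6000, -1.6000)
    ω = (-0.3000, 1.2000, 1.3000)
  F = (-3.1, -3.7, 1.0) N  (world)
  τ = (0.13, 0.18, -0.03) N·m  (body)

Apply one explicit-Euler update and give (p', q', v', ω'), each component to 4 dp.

ω×(Iω) gyroscopic = (0.2496, 0.0078, 0.0504)
α = I⁻¹(τ − ω×Iω) = (-0.6644, 4.3050, -0.4020)
new body rate ω' = (-0.3133, 1.2861, 1.2920)
q⊗(0,ω) = (-0.1806819, -0.9143186, 0.7300487, 1.3484820)
q + ½dt·q⊗(0,ω), renormalized = (0.8997, 0.1818, -0.1688, 0.3591)
linear accel F/m = (-1.2400, -1.4800, 0.4000)
p' = p + v·dt = (-2.3280, -0.5680, 1.9680)
v' = v + a·dt = (-1.4248, 1.5704, -1.5920)

p' = (-2.3280, -0.5680, 1.9680)
q' = (0.8997, 0.1818, -0.1688, 0.3591)
v' = (-1.4248, 1.5704, -1.5920)
ω' = (-0.3133, 1.2861, 1.2920)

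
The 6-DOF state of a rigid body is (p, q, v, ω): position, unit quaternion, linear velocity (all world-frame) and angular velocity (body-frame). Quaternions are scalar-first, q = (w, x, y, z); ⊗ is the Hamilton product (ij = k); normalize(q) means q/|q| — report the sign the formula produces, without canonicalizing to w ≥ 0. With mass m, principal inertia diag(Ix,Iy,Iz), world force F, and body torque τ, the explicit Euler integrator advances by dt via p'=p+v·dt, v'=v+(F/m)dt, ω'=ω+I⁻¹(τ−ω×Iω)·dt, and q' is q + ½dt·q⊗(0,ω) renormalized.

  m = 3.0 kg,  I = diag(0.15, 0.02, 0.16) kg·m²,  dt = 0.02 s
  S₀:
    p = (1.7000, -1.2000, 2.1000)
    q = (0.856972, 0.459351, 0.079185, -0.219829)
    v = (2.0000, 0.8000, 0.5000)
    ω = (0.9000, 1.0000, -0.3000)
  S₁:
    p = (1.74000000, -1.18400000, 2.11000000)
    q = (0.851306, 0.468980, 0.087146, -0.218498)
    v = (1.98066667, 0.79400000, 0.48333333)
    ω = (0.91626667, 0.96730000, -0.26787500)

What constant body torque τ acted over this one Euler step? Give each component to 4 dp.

ω₁ − ω₀ = (0.01626667, -0.03270000, 0.03212500)
τ = I·(Δω/dt) + ω₀×(Iω₀) = (0.0800, -0.0300, 0.1400)

τ = (0.0800, -0.0300, 0.1400)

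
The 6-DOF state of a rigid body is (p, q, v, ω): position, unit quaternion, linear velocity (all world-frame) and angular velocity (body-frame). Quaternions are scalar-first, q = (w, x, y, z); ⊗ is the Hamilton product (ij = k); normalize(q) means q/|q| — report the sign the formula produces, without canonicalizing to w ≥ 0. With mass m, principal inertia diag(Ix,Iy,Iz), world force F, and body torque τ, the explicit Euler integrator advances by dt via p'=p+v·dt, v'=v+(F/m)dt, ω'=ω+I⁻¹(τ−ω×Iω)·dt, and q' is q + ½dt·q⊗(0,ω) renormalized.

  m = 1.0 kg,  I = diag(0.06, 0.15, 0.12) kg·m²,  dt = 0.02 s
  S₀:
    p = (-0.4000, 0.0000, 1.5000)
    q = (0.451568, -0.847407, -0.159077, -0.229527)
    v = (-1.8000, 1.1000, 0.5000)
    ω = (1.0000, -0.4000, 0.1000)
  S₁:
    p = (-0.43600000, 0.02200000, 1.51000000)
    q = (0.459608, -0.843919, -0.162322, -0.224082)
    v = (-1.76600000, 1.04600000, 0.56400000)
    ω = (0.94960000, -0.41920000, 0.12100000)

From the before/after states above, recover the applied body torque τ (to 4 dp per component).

rate change Δω = (-0.05040000, -0.01920000, 0.02100000)
ω₀×(Iω₀) = (0.0012, -0.0060, -0.0360)
τ = I·(Δω/dt) + ω₀×(Iω₀) = (-0.1500, -0.1500, 0.0900)

τ = (-0.1500, -0.1500, 0.0900)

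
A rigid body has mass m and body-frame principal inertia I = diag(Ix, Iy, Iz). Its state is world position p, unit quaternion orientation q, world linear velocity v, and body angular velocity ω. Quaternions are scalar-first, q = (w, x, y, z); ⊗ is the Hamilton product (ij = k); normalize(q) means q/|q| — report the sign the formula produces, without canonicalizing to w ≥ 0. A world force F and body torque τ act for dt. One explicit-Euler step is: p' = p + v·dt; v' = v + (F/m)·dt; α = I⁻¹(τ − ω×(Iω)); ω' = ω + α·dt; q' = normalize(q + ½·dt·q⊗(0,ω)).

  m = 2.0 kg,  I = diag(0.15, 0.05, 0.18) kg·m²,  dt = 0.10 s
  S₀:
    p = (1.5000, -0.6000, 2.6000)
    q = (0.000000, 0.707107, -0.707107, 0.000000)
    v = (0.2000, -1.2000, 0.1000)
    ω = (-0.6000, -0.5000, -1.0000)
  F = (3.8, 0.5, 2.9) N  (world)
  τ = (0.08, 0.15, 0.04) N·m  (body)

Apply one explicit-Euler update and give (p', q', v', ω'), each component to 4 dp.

new position p' = (1.5200, -0.7200, 2.6100)
new velocity v' = (0.3900, -1.1750, 0.2450)
precession coupling ω×(Iω) = (0.0650, -0.0180, -0.0300)
angular accel α = (0.1000, 3.3600, 0.3889)
new body rate ω' = (-0.5900, -0.1640, -0.9611)
q⊗(0,ω) = (0.0707107, 0.7071070, 0.7071070, -0.7778177)
updated quaternion q' = (0.0035, 0.7410, -0.6704, -0.0388)

p' = (1.5200, -0.7200, 2.6100)
q' = (0.0035, 0.7410, -0.6704, -0.0388)
v' = (0.3900, -1.1750, 0.2450)
ω' = (-0.5900, -0.1640, -0.9611)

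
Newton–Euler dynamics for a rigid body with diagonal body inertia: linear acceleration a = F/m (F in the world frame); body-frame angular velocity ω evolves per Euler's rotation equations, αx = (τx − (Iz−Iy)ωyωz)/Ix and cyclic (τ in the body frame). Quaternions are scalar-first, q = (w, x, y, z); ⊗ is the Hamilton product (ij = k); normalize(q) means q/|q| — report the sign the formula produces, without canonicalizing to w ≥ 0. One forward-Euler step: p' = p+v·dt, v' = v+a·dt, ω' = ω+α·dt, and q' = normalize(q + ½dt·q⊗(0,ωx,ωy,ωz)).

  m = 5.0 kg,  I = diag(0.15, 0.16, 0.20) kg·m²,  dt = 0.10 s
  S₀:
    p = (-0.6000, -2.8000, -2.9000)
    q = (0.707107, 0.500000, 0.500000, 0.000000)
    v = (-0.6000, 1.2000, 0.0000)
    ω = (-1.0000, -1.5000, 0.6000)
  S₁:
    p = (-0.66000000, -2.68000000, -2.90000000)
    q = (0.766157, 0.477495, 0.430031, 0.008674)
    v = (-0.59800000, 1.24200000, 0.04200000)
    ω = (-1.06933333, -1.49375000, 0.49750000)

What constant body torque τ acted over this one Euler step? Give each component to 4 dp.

τ = (-0.1400, 0.0400, -0.1900)

rate change Δω = (-0.06933333, 0.00625000, -0.10250000)
ω₀×(Iω₀) = (-0.0360, 0.0300, 0.0150)
τ = I·(Δω/dt) + ω₀×(Iω₀) = (-0.1400, 0.0400, -0.1900)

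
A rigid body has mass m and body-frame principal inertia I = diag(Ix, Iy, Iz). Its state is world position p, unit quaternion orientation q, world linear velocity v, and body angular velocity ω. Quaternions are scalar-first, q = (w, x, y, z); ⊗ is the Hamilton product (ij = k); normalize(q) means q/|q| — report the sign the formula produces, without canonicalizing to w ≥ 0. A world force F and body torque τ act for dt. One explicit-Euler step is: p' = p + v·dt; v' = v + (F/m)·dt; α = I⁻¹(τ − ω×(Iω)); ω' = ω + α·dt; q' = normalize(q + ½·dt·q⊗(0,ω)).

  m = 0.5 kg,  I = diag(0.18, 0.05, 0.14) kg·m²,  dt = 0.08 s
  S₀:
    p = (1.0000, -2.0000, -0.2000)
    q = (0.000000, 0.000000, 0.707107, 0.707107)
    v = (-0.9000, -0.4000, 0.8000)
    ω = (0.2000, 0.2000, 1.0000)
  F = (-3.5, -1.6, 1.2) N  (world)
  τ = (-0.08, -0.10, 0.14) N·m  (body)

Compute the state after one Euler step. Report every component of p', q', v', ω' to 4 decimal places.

p' = (0.9280, -2.0320, -0.1360)
q' = (-0.0339, 0.0226, 0.7121, 0.7008)
v' = (-1.4600, -0.6560, 0.9920)
ω' = (0.1564, 0.0272, 1.0830)

linear accel F/m = (-7.0000, -3.2000, 2.4000)
new position p' = (0.9280, -2.0320, -0.1360)
v + (F/m)dt = (-1.4600, -0.6560, 0.9920)
α = I⁻¹(τ − ω×Iω) = (-0.5444, -2.1600, 1.0371)
ω + α·dt = (0.1564, 0.0272, 1.0830)
2q̇ = q⊗(0,ω) = (-0.8485284, 0.5656856, 0.1414214, -0.1414214)
q' = normalize(q + ½dt·q⊗(0,ω)) = (-0.0339, 0.0226, 0.7121, 0.7008)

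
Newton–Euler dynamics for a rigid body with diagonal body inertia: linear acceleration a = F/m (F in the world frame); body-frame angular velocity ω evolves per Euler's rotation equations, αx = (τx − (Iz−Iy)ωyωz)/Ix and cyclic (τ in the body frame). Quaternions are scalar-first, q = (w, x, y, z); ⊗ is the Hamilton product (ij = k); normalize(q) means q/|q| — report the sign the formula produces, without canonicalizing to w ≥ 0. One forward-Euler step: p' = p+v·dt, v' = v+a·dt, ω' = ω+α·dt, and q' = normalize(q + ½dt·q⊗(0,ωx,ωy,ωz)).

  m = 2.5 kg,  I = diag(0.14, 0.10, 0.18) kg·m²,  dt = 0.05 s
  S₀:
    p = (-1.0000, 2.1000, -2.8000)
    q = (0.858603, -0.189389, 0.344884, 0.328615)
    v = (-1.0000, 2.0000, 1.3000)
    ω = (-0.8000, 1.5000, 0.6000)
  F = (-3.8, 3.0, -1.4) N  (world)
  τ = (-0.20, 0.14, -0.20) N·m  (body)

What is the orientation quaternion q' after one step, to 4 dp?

q' = (0.8361, -0.2135, 0.3730, 0.3409)

q⊗(0,ω) = (-0.8660062, -0.9728745, 1.1386459, 0.5069855)
q + ½dt·q⊗(0,ω), renormalized = (0.8361, -0.2135, 0.3730, 0.3409)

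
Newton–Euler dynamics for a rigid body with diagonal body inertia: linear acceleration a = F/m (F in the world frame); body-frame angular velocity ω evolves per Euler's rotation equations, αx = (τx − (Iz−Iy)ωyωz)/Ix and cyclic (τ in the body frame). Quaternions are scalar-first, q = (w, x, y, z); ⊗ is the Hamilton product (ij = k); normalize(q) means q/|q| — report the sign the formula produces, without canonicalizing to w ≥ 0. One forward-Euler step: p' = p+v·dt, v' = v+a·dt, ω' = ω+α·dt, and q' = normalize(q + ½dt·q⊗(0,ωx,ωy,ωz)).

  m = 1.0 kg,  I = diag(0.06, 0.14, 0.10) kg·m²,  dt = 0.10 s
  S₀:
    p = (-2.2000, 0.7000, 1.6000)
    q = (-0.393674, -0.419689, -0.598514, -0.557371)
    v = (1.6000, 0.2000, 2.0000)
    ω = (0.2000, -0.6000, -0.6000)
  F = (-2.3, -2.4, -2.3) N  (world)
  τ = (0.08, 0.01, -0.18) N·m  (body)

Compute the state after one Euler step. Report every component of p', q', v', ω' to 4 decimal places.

p' = (-2.0400, 0.7200, 1.8000)
q' = (-0.4238, -0.4220, -0.6043, -0.5265)
v' = (1.3700, -0.0400, 1.7700)
ω' = (0.3573, -0.5963, -0.7704)

new position p' = (-2.0400, 0.7200, 1.8000)
new velocity v' = (1.3700, -0.0400, 1.7700)
gyro term ω×Iω = (-0.0144, 0.0048, -0.0096)
α = I⁻¹(τ − ω×Iω) = (1.5733, 0.0371, -1.7040)
ω' = ω + α·dt = (0.3573, -0.5963, -0.7704)
Hamilton product q⊗(0,ω) = (-0.6095932, -0.0540490, -0.1270832, 0.6077206)
updated quaternion q' = (-0.4238, -0.4220, -0.6043, -0.5265)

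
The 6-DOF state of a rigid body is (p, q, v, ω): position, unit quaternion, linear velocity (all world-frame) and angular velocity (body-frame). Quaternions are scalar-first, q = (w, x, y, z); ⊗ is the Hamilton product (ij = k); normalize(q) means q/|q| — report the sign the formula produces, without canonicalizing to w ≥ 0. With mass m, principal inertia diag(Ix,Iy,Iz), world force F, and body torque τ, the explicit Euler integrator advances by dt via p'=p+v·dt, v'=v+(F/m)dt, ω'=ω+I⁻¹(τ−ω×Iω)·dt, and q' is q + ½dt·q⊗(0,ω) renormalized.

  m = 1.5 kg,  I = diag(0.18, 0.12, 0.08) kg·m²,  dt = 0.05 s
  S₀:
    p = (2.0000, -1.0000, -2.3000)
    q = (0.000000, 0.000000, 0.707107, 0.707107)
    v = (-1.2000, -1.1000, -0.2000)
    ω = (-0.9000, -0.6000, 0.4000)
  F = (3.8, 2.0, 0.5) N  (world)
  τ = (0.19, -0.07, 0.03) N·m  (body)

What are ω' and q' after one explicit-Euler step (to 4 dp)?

ω' = (-0.8499, -0.6142, 0.4390)
q' = (0.0035, 0.0177, 0.6909, 0.7227)

angular accel α = (1.0022, -0.2833, 0.7800)
new body rate ω' = (-0.8499, -0.6142, 0.4390)
Hamilton product q⊗(0,ω) = (0.1414214, 0.7071070, -0.6363963, 0.6363963)
updated quaternion q' = (0.0035, 0.0177, 0.6909, 0.7227)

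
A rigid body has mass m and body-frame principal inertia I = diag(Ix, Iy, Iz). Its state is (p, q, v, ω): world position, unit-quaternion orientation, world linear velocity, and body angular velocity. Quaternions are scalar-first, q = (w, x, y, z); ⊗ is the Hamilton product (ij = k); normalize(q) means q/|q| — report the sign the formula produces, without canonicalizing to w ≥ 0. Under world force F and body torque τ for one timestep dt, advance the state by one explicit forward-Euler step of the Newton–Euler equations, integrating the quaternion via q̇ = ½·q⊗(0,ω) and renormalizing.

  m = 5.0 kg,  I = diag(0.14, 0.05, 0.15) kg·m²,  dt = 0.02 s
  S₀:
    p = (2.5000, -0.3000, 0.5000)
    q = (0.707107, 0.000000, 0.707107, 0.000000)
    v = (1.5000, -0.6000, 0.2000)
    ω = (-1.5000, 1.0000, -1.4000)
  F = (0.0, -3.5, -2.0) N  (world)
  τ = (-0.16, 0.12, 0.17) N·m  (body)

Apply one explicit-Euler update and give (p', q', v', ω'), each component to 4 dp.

a = (0.0000, -0.7000, -0.4000)
p + v·dt = (2.5300, -0.3120, 0.5040)
v + (F/m)dt = (1.5000, -0.6140, 0.1920)
gyro term ω×Iω = (-0.1400, -0.0210, 0.1350)
(τ − ω×Iω)/I = (-0.1429, 2.8200, 0.2333)
ω' = ω + α·dt = (-1.5029, 1.0564, -1.3953)
Hamilton product q⊗(0,ω) = (-0.7071070, -2.0506103, 0.7071070, 0.0707107)
updated quaternion q' = (0.6999, -0.0205, 0.7140, 0.0007)

p' = (2.5300, -0.3120, 0.5040)
q' = (0.6999, -0.0205, 0.7140, 0.0007)
v' = (1.5000, -0.6140, 0.1920)
ω' = (-1.5029, 1.0564, -1.3953)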